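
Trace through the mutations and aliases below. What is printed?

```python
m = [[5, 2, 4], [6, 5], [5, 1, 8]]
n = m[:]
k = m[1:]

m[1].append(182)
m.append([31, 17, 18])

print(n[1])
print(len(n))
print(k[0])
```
[6, 5, 182]
3
[6, 5, 182]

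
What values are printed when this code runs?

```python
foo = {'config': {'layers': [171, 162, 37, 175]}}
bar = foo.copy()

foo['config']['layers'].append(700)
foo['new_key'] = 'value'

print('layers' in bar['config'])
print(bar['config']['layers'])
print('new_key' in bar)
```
True
[171, 162, 37, 175, 700]
False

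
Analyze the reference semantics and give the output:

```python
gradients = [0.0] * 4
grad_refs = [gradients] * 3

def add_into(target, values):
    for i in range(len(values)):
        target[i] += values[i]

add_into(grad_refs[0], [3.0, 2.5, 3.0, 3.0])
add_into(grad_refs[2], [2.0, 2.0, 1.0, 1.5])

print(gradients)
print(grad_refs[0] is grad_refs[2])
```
[5.0, 4.5, 4.0, 4.5]
True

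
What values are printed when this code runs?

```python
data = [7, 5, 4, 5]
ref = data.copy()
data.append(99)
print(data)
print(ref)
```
[7, 5, 4, 5, 99]
[7, 5, 4, 5]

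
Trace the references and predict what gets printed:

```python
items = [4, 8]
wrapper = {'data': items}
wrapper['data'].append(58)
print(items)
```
[4, 8, 58]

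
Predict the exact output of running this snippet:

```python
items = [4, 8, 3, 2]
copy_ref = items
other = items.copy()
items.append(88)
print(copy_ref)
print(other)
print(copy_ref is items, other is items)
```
[4, 8, 3, 2, 88]
[4, 8, 3, 2]
True False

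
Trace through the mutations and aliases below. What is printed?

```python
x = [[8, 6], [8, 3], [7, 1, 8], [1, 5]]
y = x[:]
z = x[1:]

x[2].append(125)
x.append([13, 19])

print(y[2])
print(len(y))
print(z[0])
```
[7, 1, 8, 125]
4
[8, 3]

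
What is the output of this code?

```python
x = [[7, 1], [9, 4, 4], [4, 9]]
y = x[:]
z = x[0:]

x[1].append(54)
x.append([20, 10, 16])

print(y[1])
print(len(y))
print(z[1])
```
[9, 4, 4, 54]
3
[9, 4, 4, 54]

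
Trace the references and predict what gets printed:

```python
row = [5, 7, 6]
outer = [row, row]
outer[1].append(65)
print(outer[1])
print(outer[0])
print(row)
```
[5, 7, 6, 65]
[5, 7, 6, 65]
[5, 7, 6, 65]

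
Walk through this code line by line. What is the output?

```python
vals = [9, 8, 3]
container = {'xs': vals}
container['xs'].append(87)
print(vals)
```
[9, 8, 3, 87]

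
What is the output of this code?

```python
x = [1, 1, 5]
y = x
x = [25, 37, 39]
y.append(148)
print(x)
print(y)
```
[25, 37, 39]
[1, 1, 5, 148]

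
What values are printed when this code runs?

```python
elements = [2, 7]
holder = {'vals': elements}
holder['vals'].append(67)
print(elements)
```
[2, 7, 67]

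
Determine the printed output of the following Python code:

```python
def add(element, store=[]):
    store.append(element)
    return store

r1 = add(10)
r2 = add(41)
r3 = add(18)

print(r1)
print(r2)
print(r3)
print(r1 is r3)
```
[10, 41, 18]
[10, 41, 18]
[10, 41, 18]
True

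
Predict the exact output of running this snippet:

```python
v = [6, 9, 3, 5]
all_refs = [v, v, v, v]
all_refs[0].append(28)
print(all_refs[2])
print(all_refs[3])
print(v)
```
[6, 9, 3, 5, 28]
[6, 9, 3, 5, 28]
[6, 9, 3, 5, 28]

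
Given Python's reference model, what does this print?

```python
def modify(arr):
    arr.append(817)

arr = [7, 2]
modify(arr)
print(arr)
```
[7, 2, 817]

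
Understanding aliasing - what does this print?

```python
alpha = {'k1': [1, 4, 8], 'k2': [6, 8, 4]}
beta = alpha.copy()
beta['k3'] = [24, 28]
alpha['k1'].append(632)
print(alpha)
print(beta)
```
{'k1': [1, 4, 8, 632], 'k2': [6, 8, 4]}
{'k1': [1, 4, 8, 632], 'k2': [6, 8, 4], 'k3': [24, 28]}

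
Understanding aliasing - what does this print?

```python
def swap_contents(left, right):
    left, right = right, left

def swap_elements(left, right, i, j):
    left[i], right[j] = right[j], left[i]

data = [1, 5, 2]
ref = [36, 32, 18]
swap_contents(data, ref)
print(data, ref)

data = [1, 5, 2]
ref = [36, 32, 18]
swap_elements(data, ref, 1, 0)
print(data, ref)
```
[1, 5, 2] [36, 32, 18]
[1, 36, 2] [5, 32, 18]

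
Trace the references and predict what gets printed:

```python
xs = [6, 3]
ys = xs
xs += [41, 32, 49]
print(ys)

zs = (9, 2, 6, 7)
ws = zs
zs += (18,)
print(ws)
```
[6, 3, 41, 32, 49]
(9, 2, 6, 7)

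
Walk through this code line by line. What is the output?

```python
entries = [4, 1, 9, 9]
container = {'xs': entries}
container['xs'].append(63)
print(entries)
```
[4, 1, 9, 9, 63]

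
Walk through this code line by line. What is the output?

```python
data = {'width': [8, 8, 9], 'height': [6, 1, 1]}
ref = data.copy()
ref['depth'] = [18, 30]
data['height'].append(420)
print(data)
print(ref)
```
{'width': [8, 8, 9], 'height': [6, 1, 1, 420]}
{'width': [8, 8, 9], 'height': [6, 1, 1, 420], 'depth': [18, 30]}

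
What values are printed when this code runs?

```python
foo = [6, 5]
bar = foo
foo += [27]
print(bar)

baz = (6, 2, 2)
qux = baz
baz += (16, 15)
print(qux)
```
[6, 5, 27]
(6, 2, 2)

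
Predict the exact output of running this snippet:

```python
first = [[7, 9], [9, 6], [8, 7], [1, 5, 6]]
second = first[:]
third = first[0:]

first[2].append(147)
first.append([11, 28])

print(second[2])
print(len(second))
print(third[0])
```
[8, 7, 147]
4
[7, 9]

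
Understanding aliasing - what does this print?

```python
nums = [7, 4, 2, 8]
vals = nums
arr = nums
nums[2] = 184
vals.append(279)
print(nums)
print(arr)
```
[7, 4, 184, 8, 279]
[7, 4, 184, 8, 279]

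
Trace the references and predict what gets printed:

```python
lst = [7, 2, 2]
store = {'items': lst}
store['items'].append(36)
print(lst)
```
[7, 2, 2, 36]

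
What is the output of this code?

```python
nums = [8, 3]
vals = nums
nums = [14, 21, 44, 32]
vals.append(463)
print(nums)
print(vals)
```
[14, 21, 44, 32]
[8, 3, 463]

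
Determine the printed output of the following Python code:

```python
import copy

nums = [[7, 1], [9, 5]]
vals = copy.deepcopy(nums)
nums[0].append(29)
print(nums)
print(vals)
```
[[7, 1, 29], [9, 5]]
[[7, 1], [9, 5]]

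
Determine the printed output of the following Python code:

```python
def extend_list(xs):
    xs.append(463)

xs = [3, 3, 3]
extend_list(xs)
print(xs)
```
[3, 3, 3, 463]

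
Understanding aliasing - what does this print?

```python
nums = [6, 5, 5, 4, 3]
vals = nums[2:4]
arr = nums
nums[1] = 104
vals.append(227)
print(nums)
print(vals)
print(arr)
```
[6, 104, 5, 4, 3]
[5, 4, 227]
[6, 104, 5, 4, 3]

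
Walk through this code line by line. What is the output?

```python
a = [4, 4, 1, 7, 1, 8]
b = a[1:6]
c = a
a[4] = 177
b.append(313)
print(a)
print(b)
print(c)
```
[4, 4, 1, 7, 177, 8]
[4, 1, 7, 1, 8, 313]
[4, 4, 1, 7, 177, 8]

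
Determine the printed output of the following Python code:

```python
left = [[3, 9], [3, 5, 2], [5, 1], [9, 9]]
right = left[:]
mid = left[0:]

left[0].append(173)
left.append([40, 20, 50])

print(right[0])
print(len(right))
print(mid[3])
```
[3, 9, 173]
4
[9, 9]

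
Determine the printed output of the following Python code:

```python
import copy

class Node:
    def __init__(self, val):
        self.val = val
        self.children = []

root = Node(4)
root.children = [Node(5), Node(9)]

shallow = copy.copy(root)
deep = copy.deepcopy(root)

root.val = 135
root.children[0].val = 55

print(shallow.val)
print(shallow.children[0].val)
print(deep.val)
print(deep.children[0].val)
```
4
55
4
5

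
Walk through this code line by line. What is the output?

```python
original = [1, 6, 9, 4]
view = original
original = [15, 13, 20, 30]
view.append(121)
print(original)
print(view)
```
[15, 13, 20, 30]
[1, 6, 9, 4, 121]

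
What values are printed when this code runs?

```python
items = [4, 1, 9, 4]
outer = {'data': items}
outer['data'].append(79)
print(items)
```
[4, 1, 9, 4, 79]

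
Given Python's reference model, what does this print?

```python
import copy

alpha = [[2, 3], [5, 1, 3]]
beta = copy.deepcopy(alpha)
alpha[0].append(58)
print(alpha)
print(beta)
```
[[2, 3, 58], [5, 1, 3]]
[[2, 3], [5, 1, 3]]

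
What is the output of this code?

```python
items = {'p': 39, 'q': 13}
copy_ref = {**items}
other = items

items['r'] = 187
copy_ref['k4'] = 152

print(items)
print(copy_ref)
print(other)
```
{'p': 39, 'q': 13, 'r': 187}
{'p': 39, 'q': 13, 'k4': 152}
{'p': 39, 'q': 13, 'r': 187}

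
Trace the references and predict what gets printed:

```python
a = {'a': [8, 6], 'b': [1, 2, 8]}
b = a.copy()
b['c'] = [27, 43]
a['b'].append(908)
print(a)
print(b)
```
{'a': [8, 6], 'b': [1, 2, 8, 908]}
{'a': [8, 6], 'b': [1, 2, 8, 908], 'c': [27, 43]}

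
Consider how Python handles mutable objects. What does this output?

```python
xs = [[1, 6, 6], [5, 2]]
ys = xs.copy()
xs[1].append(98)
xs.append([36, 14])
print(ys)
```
[[1, 6, 6], [5, 2, 98]]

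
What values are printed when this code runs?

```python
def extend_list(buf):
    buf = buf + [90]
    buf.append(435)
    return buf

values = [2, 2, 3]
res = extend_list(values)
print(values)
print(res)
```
[2, 2, 3]
[2, 2, 3, 90, 435]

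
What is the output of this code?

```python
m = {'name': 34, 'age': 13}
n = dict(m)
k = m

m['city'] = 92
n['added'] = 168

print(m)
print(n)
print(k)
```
{'name': 34, 'age': 13, 'city': 92}
{'name': 34, 'age': 13, 'added': 168}
{'name': 34, 'age': 13, 'city': 92}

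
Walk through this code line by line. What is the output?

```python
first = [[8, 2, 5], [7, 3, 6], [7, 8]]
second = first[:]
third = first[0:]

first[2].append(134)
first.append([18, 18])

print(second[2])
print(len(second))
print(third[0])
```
[7, 8, 134]
3
[8, 2, 5]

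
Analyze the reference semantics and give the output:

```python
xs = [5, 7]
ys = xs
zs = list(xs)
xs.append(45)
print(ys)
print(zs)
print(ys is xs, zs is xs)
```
[5, 7, 45]
[5, 7]
True False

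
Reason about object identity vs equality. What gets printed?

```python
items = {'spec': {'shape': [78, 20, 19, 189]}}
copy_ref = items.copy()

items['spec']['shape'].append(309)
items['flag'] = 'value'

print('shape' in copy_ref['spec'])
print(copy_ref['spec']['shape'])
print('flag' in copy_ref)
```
True
[78, 20, 19, 189, 309]
False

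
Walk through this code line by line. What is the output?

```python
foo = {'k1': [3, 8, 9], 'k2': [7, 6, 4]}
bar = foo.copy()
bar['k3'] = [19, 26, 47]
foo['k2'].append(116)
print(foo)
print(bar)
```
{'k1': [3, 8, 9], 'k2': [7, 6, 4, 116]}
{'k1': [3, 8, 9], 'k2': [7, 6, 4, 116], 'k3': [19, 26, 47]}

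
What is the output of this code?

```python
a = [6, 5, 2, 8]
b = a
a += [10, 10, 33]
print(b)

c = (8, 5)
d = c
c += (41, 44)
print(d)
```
[6, 5, 2, 8, 10, 10, 33]
(8, 5)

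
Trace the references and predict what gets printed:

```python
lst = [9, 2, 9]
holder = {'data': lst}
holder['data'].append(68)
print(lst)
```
[9, 2, 9, 68]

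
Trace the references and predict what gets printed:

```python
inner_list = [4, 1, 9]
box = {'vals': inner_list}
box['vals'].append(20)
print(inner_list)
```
[4, 1, 9, 20]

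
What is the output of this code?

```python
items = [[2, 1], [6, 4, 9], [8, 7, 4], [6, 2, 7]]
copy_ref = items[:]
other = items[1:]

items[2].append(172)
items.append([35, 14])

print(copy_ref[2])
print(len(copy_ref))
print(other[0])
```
[8, 7, 4, 172]
4
[6, 4, 9]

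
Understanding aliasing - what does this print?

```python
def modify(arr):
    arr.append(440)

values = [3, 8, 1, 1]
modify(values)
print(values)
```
[3, 8, 1, 1, 440]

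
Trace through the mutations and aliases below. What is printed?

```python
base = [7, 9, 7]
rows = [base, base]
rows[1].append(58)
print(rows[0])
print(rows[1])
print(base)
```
[7, 9, 7, 58]
[7, 9, 7, 58]
[7, 9, 7, 58]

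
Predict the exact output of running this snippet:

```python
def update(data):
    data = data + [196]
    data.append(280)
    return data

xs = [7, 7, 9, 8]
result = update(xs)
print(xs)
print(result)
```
[7, 7, 9, 8]
[7, 7, 9, 8, 196, 280]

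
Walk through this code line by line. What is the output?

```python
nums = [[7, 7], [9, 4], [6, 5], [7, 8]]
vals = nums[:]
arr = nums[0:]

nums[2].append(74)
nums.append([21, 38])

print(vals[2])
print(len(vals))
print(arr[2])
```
[6, 5, 74]
4
[6, 5, 74]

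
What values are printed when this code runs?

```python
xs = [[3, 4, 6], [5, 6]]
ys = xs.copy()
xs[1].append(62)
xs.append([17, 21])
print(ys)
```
[[3, 4, 6], [5, 6, 62]]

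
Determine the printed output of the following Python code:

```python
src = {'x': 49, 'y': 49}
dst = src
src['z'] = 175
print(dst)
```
{'x': 49, 'y': 49, 'z': 175}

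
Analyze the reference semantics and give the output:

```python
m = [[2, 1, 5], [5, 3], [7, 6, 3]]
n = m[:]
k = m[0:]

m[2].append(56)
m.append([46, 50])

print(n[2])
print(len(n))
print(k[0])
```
[7, 6, 3, 56]
3
[2, 1, 5]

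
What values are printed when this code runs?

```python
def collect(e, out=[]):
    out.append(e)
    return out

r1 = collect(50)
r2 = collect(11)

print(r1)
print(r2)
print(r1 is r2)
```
[50, 11]
[50, 11]
True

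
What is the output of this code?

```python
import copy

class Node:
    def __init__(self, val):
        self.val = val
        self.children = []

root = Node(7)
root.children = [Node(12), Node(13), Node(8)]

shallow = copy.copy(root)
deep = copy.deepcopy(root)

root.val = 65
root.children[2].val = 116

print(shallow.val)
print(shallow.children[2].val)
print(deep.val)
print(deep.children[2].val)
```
7
116
7
8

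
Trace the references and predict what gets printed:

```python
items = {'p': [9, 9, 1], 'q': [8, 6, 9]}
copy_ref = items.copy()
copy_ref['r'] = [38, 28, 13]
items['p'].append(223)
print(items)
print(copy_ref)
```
{'p': [9, 9, 1, 223], 'q': [8, 6, 9]}
{'p': [9, 9, 1, 223], 'q': [8, 6, 9], 'r': [38, 28, 13]}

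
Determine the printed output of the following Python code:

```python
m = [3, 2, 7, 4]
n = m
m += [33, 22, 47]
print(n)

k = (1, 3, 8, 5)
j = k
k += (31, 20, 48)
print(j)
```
[3, 2, 7, 4, 33, 22, 47]
(1, 3, 8, 5)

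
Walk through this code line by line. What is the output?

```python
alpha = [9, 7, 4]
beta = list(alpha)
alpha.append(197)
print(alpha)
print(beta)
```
[9, 7, 4, 197]
[9, 7, 4]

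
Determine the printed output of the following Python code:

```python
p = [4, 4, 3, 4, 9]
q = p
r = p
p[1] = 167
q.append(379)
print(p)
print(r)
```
[4, 167, 3, 4, 9, 379]
[4, 167, 3, 4, 9, 379]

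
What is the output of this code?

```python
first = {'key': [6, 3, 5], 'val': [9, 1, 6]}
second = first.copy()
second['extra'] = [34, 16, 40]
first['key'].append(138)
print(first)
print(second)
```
{'key': [6, 3, 5, 138], 'val': [9, 1, 6]}
{'key': [6, 3, 5, 138], 'val': [9, 1, 6], 'extra': [34, 16, 40]}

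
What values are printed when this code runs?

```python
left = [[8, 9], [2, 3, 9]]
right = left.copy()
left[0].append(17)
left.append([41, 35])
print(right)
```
[[8, 9, 17], [2, 3, 9]]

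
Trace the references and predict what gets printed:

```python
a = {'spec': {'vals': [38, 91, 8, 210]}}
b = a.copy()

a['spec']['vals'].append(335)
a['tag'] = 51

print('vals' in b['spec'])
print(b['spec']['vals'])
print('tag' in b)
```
True
[38, 91, 8, 210, 335]
False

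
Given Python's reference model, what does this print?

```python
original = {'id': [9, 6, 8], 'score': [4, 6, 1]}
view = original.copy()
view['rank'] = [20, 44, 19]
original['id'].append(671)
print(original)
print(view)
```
{'id': [9, 6, 8, 671], 'score': [4, 6, 1]}
{'id': [9, 6, 8, 671], 'score': [4, 6, 1], 'rank': [20, 44, 19]}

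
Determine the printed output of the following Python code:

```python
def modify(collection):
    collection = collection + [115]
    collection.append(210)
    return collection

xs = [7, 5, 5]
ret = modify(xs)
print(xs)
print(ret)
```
[7, 5, 5]
[7, 5, 5, 115, 210]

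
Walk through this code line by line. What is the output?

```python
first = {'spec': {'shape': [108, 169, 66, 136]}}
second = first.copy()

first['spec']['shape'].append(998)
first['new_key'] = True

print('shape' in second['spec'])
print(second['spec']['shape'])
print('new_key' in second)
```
True
[108, 169, 66, 136, 998]
False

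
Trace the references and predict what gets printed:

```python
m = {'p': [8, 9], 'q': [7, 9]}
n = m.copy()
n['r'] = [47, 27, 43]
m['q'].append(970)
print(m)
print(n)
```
{'p': [8, 9], 'q': [7, 9, 970]}
{'p': [8, 9], 'q': [7, 9, 970], 'r': [47, 27, 43]}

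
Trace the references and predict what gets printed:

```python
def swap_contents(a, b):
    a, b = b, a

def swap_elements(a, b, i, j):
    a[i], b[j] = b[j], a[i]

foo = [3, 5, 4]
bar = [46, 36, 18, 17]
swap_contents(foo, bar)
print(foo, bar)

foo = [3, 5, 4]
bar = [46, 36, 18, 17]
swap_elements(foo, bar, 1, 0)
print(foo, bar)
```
[3, 5, 4] [46, 36, 18, 17]
[3, 46, 4] [5, 36, 18, 17]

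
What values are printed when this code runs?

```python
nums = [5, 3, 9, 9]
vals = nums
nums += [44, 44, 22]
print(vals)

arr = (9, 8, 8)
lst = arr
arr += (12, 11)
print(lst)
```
[5, 3, 9, 9, 44, 44, 22]
(9, 8, 8)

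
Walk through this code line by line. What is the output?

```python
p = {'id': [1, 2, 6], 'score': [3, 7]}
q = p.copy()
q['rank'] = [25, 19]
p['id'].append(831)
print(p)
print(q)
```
{'id': [1, 2, 6, 831], 'score': [3, 7]}
{'id': [1, 2, 6, 831], 'score': [3, 7], 'rank': [25, 19]}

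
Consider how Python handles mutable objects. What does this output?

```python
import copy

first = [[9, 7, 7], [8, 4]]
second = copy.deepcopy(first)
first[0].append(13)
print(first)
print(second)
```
[[9, 7, 7, 13], [8, 4]]
[[9, 7, 7], [8, 4]]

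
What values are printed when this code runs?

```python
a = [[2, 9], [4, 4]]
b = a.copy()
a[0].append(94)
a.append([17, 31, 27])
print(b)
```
[[2, 9, 94], [4, 4]]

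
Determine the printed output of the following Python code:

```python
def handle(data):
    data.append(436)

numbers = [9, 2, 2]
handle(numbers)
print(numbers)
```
[9, 2, 2, 436]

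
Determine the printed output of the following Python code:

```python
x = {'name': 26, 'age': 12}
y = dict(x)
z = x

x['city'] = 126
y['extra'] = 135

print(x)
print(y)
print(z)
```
{'name': 26, 'age': 12, 'city': 126}
{'name': 26, 'age': 12, 'extra': 135}
{'name': 26, 'age': 12, 'city': 126}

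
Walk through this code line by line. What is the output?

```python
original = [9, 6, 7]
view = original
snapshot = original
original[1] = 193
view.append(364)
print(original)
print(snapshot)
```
[9, 193, 7, 364]
[9, 193, 7, 364]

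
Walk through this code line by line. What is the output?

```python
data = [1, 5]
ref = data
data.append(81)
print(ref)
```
[1, 5, 81]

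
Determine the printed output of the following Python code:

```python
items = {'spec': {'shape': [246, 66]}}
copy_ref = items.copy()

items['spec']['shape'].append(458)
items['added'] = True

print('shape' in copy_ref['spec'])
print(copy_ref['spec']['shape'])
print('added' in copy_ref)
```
True
[246, 66, 458]
False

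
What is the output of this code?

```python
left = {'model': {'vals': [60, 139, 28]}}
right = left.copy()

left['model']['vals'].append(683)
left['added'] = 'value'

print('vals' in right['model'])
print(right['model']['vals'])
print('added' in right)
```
True
[60, 139, 28, 683]
False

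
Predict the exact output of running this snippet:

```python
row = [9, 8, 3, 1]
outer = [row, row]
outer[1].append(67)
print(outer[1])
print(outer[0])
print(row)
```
[9, 8, 3, 1, 67]
[9, 8, 3, 1, 67]
[9, 8, 3, 1, 67]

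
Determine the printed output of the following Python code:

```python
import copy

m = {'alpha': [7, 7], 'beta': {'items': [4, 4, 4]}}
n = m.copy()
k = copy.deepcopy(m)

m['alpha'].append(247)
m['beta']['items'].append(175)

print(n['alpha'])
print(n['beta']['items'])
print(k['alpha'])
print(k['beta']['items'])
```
[7, 7, 247]
[4, 4, 4, 175]
[7, 7]
[4, 4, 4]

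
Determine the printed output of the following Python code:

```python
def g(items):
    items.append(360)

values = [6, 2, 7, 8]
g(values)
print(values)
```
[6, 2, 7, 8, 360]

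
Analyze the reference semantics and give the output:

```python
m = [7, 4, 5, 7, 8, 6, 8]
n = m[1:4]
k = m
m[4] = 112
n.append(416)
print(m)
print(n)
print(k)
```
[7, 4, 5, 7, 112, 6, 8]
[4, 5, 7, 416]
[7, 4, 5, 7, 112, 6, 8]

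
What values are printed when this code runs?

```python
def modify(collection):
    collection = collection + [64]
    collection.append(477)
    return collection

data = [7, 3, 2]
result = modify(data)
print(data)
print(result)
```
[7, 3, 2]
[7, 3, 2, 64, 477]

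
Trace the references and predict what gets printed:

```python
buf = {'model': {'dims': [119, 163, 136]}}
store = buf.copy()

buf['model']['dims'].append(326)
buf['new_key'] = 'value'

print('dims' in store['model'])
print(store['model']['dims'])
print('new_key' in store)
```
True
[119, 163, 136, 326]
False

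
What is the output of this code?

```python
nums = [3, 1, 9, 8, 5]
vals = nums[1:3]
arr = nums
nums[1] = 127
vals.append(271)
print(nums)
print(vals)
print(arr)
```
[3, 127, 9, 8, 5]
[1, 9, 271]
[3, 127, 9, 8, 5]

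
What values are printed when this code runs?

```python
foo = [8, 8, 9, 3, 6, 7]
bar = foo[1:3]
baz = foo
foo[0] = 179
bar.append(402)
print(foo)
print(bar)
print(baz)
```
[179, 8, 9, 3, 6, 7]
[8, 9, 402]
[179, 8, 9, 3, 6, 7]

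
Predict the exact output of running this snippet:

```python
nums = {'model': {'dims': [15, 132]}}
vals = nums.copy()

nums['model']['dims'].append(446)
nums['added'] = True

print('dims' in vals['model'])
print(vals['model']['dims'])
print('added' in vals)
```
True
[15, 132, 446]
False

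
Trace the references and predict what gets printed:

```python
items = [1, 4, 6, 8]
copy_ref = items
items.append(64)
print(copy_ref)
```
[1, 4, 6, 8, 64]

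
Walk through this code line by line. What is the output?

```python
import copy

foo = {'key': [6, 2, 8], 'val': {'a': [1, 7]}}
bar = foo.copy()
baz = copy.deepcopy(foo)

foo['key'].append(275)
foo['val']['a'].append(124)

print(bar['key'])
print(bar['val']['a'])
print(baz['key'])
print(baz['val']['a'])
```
[6, 2, 8, 275]
[1, 7, 124]
[6, 2, 8]
[1, 7]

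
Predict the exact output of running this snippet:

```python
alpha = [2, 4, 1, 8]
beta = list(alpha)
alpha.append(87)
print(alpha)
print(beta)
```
[2, 4, 1, 8, 87]
[2, 4, 1, 8]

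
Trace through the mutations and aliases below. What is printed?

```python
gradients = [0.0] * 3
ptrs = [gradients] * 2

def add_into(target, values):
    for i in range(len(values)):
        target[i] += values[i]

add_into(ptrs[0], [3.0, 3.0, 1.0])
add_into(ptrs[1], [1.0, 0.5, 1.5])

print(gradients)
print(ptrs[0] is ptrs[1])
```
[4.0, 3.5, 2.5]
True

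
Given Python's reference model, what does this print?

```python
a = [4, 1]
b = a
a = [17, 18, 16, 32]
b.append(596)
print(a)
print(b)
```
[17, 18, 16, 32]
[4, 1, 596]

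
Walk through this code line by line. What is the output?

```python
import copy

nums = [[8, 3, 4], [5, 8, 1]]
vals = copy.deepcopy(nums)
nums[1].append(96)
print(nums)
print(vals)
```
[[8, 3, 4], [5, 8, 1, 96]]
[[8, 3, 4], [5, 8, 1]]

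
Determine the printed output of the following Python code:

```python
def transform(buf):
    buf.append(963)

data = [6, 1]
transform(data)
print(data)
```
[6, 1, 963]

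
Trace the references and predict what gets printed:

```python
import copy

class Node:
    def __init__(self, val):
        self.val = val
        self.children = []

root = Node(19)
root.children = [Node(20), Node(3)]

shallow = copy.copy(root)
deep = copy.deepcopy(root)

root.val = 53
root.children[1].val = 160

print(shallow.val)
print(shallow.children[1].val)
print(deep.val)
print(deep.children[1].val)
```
19
160
19
3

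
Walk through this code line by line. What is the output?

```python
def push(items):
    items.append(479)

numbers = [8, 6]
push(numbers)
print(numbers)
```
[8, 6, 479]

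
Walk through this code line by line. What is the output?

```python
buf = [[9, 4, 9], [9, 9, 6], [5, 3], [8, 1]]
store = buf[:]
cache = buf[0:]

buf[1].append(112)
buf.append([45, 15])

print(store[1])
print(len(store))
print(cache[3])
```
[9, 9, 6, 112]
4
[8, 1]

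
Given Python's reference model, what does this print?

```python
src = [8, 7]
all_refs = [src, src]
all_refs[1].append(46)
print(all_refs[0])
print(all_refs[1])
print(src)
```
[8, 7, 46]
[8, 7, 46]
[8, 7, 46]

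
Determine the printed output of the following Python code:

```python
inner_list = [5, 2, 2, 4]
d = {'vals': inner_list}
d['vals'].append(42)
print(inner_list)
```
[5, 2, 2, 4, 42]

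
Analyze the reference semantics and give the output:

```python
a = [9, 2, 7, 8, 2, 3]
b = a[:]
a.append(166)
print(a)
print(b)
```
[9, 2, 7, 8, 2, 3, 166]
[9, 2, 7, 8, 2, 3]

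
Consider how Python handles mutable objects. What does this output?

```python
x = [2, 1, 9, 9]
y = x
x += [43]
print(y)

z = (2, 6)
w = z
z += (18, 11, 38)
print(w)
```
[2, 1, 9, 9, 43]
(2, 6)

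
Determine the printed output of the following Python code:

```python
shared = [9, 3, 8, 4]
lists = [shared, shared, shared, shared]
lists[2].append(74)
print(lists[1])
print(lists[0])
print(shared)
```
[9, 3, 8, 4, 74]
[9, 3, 8, 4, 74]
[9, 3, 8, 4, 74]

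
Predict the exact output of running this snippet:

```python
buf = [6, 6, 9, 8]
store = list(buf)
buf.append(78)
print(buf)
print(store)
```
[6, 6, 9, 8, 78]
[6, 6, 9, 8]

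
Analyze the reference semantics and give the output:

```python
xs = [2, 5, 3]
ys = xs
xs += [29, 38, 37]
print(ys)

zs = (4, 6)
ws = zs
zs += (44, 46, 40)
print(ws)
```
[2, 5, 3, 29, 38, 37]
(4, 6)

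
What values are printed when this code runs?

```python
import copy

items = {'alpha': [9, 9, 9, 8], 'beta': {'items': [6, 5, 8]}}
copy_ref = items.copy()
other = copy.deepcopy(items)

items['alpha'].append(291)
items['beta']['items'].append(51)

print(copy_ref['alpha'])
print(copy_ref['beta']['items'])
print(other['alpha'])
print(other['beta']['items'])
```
[9, 9, 9, 8, 291]
[6, 5, 8, 51]
[9, 9, 9, 8]
[6, 5, 8]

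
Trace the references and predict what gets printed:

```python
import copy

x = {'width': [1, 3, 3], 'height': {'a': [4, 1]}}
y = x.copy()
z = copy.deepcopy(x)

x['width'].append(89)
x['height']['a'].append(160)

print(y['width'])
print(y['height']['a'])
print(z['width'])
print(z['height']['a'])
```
[1, 3, 3, 89]
[4, 1, 160]
[1, 3, 3]
[4, 1]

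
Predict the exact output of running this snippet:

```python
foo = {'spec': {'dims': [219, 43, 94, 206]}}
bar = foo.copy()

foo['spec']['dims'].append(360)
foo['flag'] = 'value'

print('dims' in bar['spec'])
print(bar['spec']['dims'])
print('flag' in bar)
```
True
[219, 43, 94, 206, 360]
False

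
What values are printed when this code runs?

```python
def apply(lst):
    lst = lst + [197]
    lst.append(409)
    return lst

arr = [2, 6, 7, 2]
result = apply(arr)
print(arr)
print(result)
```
[2, 6, 7, 2]
[2, 6, 7, 2, 197, 409]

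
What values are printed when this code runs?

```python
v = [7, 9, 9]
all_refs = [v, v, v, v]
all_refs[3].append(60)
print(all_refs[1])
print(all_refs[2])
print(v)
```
[7, 9, 9, 60]
[7, 9, 9, 60]
[7, 9, 9, 60]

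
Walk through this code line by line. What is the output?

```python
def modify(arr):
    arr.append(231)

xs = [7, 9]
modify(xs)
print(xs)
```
[7, 9, 231]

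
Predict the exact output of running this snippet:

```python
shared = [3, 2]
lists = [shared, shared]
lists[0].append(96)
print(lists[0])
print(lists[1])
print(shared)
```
[3, 2, 96]
[3, 2, 96]
[3, 2, 96]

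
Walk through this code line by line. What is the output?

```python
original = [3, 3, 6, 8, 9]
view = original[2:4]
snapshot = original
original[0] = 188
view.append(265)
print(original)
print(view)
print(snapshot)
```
[188, 3, 6, 8, 9]
[6, 8, 265]
[188, 3, 6, 8, 9]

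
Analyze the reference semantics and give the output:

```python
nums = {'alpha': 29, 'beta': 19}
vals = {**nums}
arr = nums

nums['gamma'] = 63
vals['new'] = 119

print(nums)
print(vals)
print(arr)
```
{'alpha': 29, 'beta': 19, 'gamma': 63}
{'alpha': 29, 'beta': 19, 'new': 119}
{'alpha': 29, 'beta': 19, 'gamma': 63}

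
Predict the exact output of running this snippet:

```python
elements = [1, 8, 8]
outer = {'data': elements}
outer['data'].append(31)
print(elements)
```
[1, 8, 8, 31]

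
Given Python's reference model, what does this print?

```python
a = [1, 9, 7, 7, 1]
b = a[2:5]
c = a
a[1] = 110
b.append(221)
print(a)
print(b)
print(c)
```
[1, 110, 7, 7, 1]
[7, 7, 1, 221]
[1, 110, 7, 7, 1]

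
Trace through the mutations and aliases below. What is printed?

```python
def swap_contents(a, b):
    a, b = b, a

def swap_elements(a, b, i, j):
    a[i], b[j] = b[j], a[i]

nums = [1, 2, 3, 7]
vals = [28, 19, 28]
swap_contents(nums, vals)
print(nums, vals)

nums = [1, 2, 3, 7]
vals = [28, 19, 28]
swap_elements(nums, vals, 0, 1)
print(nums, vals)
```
[1, 2, 3, 7] [28, 19, 28]
[19, 2, 3, 7] [28, 1, 28]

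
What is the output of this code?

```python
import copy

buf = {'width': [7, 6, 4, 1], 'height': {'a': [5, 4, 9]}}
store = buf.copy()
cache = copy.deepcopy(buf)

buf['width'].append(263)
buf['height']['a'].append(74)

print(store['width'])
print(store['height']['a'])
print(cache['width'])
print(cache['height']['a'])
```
[7, 6, 4, 1, 263]
[5, 4, 9, 74]
[7, 6, 4, 1]
[5, 4, 9]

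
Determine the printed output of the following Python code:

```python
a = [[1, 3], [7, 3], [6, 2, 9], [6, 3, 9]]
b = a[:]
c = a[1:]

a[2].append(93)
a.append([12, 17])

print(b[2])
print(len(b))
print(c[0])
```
[6, 2, 9, 93]
4
[7, 3]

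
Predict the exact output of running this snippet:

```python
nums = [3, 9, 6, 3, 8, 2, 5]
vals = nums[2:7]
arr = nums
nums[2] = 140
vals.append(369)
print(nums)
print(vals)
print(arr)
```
[3, 9, 140, 3, 8, 2, 5]
[6, 3, 8, 2, 5, 369]
[3, 9, 140, 3, 8, 2, 5]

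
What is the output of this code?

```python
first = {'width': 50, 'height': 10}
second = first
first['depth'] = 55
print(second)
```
{'width': 50, 'height': 10, 'depth': 55}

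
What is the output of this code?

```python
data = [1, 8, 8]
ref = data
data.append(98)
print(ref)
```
[1, 8, 8, 98]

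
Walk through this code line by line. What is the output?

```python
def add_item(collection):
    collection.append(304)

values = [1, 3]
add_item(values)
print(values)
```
[1, 3, 304]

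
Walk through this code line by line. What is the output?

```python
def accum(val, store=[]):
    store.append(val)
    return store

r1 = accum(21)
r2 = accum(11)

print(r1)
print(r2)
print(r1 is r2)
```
[21, 11]
[21, 11]
True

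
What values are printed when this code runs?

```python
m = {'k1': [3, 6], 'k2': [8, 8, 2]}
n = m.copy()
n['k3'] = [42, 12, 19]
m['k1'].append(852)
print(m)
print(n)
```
{'k1': [3, 6, 852], 'k2': [8, 8, 2]}
{'k1': [3, 6, 852], 'k2': [8, 8, 2], 'k3': [42, 12, 19]}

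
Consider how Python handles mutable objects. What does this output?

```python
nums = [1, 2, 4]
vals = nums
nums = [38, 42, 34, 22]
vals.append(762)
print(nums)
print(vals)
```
[38, 42, 34, 22]
[1, 2, 4, 762]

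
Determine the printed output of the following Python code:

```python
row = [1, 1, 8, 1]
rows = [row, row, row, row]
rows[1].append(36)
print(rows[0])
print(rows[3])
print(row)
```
[1, 1, 8, 1, 36]
[1, 1, 8, 1, 36]
[1, 1, 8, 1, 36]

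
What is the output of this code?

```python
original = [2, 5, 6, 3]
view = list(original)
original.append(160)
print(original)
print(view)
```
[2, 5, 6, 3, 160]
[2, 5, 6, 3]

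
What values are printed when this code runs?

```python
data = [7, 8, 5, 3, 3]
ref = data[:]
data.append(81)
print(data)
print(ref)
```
[7, 8, 5, 3, 3, 81]
[7, 8, 5, 3, 3]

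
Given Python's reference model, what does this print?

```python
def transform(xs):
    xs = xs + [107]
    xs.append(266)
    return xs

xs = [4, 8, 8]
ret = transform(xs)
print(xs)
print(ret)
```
[4, 8, 8]
[4, 8, 8, 107, 266]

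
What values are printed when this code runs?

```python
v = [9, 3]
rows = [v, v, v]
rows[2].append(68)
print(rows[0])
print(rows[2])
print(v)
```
[9, 3, 68]
[9, 3, 68]
[9, 3, 68]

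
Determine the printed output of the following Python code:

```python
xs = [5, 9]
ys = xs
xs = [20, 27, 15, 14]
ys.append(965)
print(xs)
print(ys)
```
[20, 27, 15, 14]
[5, 9, 965]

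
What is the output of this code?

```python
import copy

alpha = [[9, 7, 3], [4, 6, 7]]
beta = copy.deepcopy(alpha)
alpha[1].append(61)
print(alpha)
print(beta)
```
[[9, 7, 3], [4, 6, 7, 61]]
[[9, 7, 3], [4, 6, 7]]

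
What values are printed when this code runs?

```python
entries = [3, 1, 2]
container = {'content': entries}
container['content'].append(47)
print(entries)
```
[3, 1, 2, 47]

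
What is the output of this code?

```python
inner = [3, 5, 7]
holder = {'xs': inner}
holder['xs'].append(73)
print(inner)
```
[3, 5, 7, 73]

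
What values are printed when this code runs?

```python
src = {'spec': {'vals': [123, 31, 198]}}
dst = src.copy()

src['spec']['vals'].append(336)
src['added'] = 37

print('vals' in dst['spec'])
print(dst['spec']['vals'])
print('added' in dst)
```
True
[123, 31, 198, 336]
False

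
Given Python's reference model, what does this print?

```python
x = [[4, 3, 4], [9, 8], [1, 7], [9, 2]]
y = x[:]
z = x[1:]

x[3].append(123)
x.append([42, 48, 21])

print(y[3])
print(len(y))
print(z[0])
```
[9, 2, 123]
4
[9, 8]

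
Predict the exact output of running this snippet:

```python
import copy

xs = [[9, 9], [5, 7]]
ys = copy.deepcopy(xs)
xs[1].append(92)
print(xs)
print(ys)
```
[[9, 9], [5, 7, 92]]
[[9, 9], [5, 7]]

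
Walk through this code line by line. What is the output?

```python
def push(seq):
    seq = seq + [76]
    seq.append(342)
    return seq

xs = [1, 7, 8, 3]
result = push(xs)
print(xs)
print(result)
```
[1, 7, 8, 3]
[1, 7, 8, 3, 76, 342]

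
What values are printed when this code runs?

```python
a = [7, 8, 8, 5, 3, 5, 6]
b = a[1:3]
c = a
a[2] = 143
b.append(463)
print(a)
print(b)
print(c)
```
[7, 8, 143, 5, 3, 5, 6]
[8, 8, 463]
[7, 8, 143, 5, 3, 5, 6]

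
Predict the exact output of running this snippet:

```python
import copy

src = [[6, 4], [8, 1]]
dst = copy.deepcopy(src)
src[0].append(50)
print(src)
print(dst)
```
[[6, 4, 50], [8, 1]]
[[6, 4], [8, 1]]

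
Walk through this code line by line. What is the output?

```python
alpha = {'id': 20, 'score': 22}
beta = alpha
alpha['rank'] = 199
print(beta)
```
{'id': 20, 'score': 22, 'rank': 199}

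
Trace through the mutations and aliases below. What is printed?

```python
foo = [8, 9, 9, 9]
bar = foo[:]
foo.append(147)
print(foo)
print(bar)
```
[8, 9, 9, 9, 147]
[8, 9, 9, 9]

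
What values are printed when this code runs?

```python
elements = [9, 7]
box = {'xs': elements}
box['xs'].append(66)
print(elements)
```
[9, 7, 66]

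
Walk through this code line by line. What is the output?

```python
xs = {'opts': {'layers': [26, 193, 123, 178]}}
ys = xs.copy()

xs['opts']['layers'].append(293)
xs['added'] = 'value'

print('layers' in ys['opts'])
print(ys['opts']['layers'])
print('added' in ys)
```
True
[26, 193, 123, 178, 293]
False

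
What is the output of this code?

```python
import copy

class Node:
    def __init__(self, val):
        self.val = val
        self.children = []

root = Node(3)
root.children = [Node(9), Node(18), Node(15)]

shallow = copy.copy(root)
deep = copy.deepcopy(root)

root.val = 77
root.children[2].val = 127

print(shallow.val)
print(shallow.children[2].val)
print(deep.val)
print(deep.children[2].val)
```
3
127
3
15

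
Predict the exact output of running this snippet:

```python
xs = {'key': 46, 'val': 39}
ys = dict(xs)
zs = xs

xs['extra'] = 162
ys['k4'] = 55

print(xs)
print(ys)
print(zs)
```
{'key': 46, 'val': 39, 'extra': 162}
{'key': 46, 'val': 39, 'k4': 55}
{'key': 46, 'val': 39, 'extra': 162}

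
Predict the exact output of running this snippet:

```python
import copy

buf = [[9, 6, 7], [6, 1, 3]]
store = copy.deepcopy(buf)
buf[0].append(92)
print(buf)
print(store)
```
[[9, 6, 7, 92], [6, 1, 3]]
[[9, 6, 7], [6, 1, 3]]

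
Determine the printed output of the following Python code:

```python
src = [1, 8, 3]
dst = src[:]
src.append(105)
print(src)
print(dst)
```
[1, 8, 3, 105]
[1, 8, 3]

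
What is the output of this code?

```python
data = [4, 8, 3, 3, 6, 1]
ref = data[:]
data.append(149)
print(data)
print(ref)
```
[4, 8, 3, 3, 6, 1, 149]
[4, 8, 3, 3, 6, 1]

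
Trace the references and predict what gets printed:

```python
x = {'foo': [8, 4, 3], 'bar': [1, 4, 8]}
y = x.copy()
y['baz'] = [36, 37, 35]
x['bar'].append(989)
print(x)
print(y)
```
{'foo': [8, 4, 3], 'bar': [1, 4, 8, 989]}
{'foo': [8, 4, 3], 'bar': [1, 4, 8, 989], 'baz': [36, 37, 35]}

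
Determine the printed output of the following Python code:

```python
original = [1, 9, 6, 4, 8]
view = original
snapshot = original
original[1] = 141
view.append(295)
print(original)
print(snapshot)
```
[1, 141, 6, 4, 8, 295]
[1, 141, 6, 4, 8, 295]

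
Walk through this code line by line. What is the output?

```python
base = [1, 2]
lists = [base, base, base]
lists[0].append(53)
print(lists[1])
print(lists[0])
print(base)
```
[1, 2, 53]
[1, 2, 53]
[1, 2, 53]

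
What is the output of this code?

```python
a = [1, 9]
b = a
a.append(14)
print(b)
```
[1, 9, 14]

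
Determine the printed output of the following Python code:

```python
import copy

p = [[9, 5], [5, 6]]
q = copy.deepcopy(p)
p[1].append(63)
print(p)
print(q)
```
[[9, 5], [5, 6, 63]]
[[9, 5], [5, 6]]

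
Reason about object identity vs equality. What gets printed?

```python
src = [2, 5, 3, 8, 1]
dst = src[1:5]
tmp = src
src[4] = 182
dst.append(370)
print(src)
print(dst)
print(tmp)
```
[2, 5, 3, 8, 182]
[5, 3, 8, 1, 370]
[2, 5, 3, 8, 182]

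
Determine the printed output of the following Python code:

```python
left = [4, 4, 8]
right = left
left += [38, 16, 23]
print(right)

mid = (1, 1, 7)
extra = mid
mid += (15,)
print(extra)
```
[4, 4, 8, 38, 16, 23]
(1, 1, 7)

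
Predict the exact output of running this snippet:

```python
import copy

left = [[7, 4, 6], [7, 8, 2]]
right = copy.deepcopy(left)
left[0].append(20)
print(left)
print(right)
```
[[7, 4, 6, 20], [7, 8, 2]]
[[7, 4, 6], [7, 8, 2]]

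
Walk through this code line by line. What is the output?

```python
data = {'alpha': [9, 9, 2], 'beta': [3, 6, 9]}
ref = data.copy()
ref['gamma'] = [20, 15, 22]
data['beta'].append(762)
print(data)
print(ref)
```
{'alpha': [9, 9, 2], 'beta': [3, 6, 9, 762]}
{'alpha': [9, 9, 2], 'beta': [3, 6, 9, 762], 'gamma': [20, 15, 22]}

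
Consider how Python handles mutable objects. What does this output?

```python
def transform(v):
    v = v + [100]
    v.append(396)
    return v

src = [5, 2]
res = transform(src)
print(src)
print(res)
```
[5, 2]
[5, 2, 100, 396]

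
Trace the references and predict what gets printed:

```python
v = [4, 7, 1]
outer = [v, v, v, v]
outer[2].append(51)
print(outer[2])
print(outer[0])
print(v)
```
[4, 7, 1, 51]
[4, 7, 1, 51]
[4, 7, 1, 51]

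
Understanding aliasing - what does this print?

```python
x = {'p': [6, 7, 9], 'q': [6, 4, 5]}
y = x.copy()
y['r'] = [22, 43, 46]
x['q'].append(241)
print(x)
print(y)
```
{'p': [6, 7, 9], 'q': [6, 4, 5, 241]}
{'p': [6, 7, 9], 'q': [6, 4, 5, 241], 'r': [22, 43, 46]}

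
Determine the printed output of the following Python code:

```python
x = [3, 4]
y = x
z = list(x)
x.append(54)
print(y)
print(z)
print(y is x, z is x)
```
[3, 4, 54]
[3, 4]
True False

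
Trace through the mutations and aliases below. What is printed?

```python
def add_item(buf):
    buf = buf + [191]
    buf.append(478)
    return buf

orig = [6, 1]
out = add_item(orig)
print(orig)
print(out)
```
[6, 1]
[6, 1, 191, 478]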